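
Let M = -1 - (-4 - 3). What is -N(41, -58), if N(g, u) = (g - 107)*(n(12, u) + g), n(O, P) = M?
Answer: 3102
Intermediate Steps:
M = 6 (M = -1 - 1*(-7) = -1 + 7 = 6)
n(O, P) = 6
N(g, u) = (-107 + g)*(6 + g) (N(g, u) = (g - 107)*(6 + g) = (-107 + g)*(6 + g))
-N(41, -58) = -(-642 + 41² - 101*41) = -(-642 + 1681 - 4141) = -1*(-3102) = 3102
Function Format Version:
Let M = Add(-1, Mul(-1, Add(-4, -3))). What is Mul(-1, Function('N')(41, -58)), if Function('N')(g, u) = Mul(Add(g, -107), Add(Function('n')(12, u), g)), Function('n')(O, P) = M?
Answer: 3102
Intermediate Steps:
M = 6 (M = Add(-1, Mul(-1, -7)) = Add(-1, 7) = 6)
Function('n')(O, P) = 6
Function('N')(g, u) = Mul(Add(-107, g), Add(6, g)) (Function('N')(g, u) = Mul(Add(g, -107), Add(6, g)) = Mul(Add(-107, g), Add(6, g)))
Mul(-1, Function('N')(41, -58)) = Mul(-1, Add(-642, Pow(41, 2), Mul(-101, 41))) = Mul(-1, Add(-642, 1681, -4141)) = Mul(-1, -3102) = 3102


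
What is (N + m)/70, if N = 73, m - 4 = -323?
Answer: -123/35 ≈ -3.5143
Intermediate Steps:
m = -319 (m = 4 - 323 = -319)
(N + m)/70 = (73 - 319)/70 = -246*1/70 = -123/35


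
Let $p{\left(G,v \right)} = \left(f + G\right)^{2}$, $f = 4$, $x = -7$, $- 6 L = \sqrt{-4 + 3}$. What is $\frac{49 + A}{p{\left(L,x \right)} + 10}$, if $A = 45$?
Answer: $\frac{3164040}{876529} + \frac{162432 i}{876529} \approx 3.6097 + 0.18531 i$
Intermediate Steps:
$L = - \frac{i}{6}$ ($L = - \frac{\sqrt{-4 + 3}}{6} = - \frac{\sqrt{-1}}{6} = - \frac{i}{6} \approx - 0.16667 i$)
$p{\left(G,v \right)} = \left(4 + G\right)^{2}$
$\frac{49 + A}{p{\left(L,x \right)} + 10} = \frac{49 + 45}{\left(4 - \frac{i}{6}\right)^{2} + 10} = \frac{1}{10 + \left(4 - \frac{i}{6}\right)^{2}} \cdot 94 = \frac{94}{10 + \left(4 - \frac{i}{6}\right)^{2}}$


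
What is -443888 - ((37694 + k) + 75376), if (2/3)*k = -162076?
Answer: -313844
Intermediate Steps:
k = -243114 (k = (3/2)*(-162076) = -243114)
-443888 - ((37694 + k) + 75376) = -443888 - ((37694 - 243114) + 75376) = -443888 - (-205420 + 75376) = -443888 - 1*(-130044) = -443888 + 130044 = -313844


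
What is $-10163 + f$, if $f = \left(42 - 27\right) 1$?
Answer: $-10148$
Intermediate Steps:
$f = 15$ ($f = 15 \cdot 1 = 15$)
$-10163 + f = -10163 + 15 = -10148$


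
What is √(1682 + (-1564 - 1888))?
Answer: I*√1770 ≈ 42.071*I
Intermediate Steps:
√(1682 + (-1564 - 1888)) = √(1682 - 3452) = √(-1770) = I*√1770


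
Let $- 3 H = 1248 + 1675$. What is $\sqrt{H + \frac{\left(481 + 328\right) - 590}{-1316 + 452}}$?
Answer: $\frac{i \sqrt{561362}}{24} \approx 31.218 i$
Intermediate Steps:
$H = - \frac{2923}{3}$ ($H = - \frac{1248 + 1675}{3} = \left(- \frac{1}{3}\right) 2923 = - \frac{2923}{3} \approx -974.33$)
$\sqrt{H + \frac{\left(481 + 328\right) - 590}{-1316 + 452}} = \sqrt{- \frac{2923}{3} + \frac{\left(481 + 328\right) - 590}{-1316 + 452}} = \sqrt{- \frac{2923}{3} + \frac{809 - 590}{-864}} = \sqrt{- \frac{2923}{3} + 219 \left(- \frac{1}{864}\right)} = \sqrt{- \frac{2923}{3} - \frac{73}{288}} = \sqrt{- \frac{280681}{288}} = \frac{i \sqrt{561362}}{24}$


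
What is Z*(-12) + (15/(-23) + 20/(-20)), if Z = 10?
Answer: -2798/23 ≈ -121.65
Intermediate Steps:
Z*(-12) + (15/(-23) + 20/(-20)) = 10*(-12) + (15/(-23) + 20/(-20)) = -120 + (15*(-1/23) + 20*(-1/20)) = -120 + (-15/23 - 1) = -120 - 38/23 = -2798/23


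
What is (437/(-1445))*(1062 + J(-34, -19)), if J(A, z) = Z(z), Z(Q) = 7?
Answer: -467153/1445 ≈ -323.29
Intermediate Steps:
J(A, z) = 7
(437/(-1445))*(1062 + J(-34, -19)) = (437/(-1445))*(1062 + 7) = (437*(-1/1445))*1069 = -437/1445*1069 = -467153/1445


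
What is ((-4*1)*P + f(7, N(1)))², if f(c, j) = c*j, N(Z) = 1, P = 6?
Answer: 289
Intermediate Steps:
((-4*1)*P + f(7, N(1)))² = (-4*1*6 + 7*1)² = (-4*6 + 7)² = (-24 + 7)² = (-17)² = 289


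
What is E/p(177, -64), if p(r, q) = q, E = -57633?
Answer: 57633/64 ≈ 900.52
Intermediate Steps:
E/p(177, -64) = -57633/(-64) = -57633*(-1/64) = 57633/64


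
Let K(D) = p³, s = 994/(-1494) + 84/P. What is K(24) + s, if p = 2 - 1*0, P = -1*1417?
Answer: 7700995/1058499 ≈ 7.2754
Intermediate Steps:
P = -1417
s = -766997/1058499 (s = 994/(-1494) + 84/(-1417) = 994*(-1/1494) + 84*(-1/1417) = -497/747 - 84/1417 = -766997/1058499 ≈ -0.72461)
p = 2 (p = 2 + 0 = 2)
K(D) = 8 (K(D) = 2³ = 8)
K(24) + s = 8 - 766997/1058499 = 7700995/1058499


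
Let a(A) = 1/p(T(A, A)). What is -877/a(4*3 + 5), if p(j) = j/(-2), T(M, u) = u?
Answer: 14909/2 ≈ 7454.5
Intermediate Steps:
p(j) = -j/2 (p(j) = j*(-1/2) = -j/2)
a(A) = -2/A (a(A) = 1/(-A/2) = -2/A)
-877/a(4*3 + 5) = -877/((-2/(4*3 + 5))) = -877/((-2/(12 + 5))) = -877/((-2/17)) = -877/((-2*1/17)) = -877/(-2/17) = -877*(-17/2) = 14909/2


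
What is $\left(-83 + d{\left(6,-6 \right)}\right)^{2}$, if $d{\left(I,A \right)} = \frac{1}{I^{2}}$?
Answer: $\frac{8922169}{1296} \approx 6884.4$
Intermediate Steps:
$d{\left(I,A \right)} = \frac{1}{I^{2}}$
$\left(-83 + d{\left(6,-6 \right)}\right)^{2} = \left(-83 + \frac{1}{36}\right)^{2} = \left(- \frac{2987}{36}\right)^{2} = \frac{8922169}{1296}$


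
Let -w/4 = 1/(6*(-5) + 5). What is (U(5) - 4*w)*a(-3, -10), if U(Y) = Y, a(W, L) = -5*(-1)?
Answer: 109/5 ≈ 21.800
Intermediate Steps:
a(W, L) = 5
w = 4/25 (w = -4/(6*(-5) + 5) = -4/(-30 + 5) = -4/(-25) = -4*(-1/25) = 4/25 ≈ 0.16000)
(U(5) - 4*w)*a(-3, -10) = (5 - 4*4/25)*5 = (5 - 16/25)*5 = (109/25)*5 = 109/5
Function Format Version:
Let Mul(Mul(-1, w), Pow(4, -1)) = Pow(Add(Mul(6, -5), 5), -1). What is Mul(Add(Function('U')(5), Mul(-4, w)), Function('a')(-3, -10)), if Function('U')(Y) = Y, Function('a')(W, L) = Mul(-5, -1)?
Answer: Rational(109, 5) ≈ 21.800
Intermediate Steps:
Function('a')(W, L) = 5
w = Rational(4, 25) (w = Mul(-4, Pow(Add(Mul(6, -5), 5), -1)) = Mul(-4, Pow(Add(-30, 5), -1)) = Mul(-4, Pow(-25, -1)) = Mul(-4, Rational(-1, 25)) = Rational(4, 25) ≈ 0.16000)
Mul(Add(Function('U')(5), Mul(-4, w)), Function('a')(-3, -10)) = Mul(Add(5, Mul(-4, Rational(4, 25))), 5) = Mul(Add(5, Rational(-16, 25)), 5) = Mul(Rational(109, 25), 5) = Rational(109, 5)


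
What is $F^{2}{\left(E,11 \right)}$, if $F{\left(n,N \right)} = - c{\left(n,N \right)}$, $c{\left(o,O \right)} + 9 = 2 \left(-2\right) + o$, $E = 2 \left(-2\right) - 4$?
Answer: $441$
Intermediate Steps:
$E = -8$ ($E = -4 - 4 = -8$)
$c{\left(o,O \right)} = -13 + o$ ($c{\left(o,O \right)} = -9 + \left(2 \left(-2\right) + o\right) = -9 + \left(-4 + o\right) = -13 + o$)
$F{\left(n,N \right)} = 13 - n$ ($F{\left(n,N \right)} = - (-13 + n) = 13 - n$)
$F^{2}{\left(E,11 \right)} = \left(13 - -8\right)^{2} = \left(13 + 8\right)^{2} = 21^{2} = 441$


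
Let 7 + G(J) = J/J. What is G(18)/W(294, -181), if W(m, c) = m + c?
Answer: -6/113 ≈ -0.053097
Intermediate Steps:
G(J) = -6 (G(J) = -7 + J/J = -7 + 1 = -6)
W(m, c) = c + m
G(18)/W(294, -181) = -6/(-181 + 294) = -6/113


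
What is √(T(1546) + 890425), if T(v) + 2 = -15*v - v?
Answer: √865687 ≈ 930.42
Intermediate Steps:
T(v) = -2 - 16*v (T(v) = -2 + (-15*v - v) = -2 - 16*v)
√(T(1546) + 890425) = √((-2 - 16*1546) + 890425) = √((-2 - 24736) + 890425) = √(-24738 + 890425) = √865687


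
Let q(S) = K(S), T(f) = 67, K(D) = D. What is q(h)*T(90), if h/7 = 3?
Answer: 1407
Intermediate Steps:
h = 21 (h = 7*3 = 21)
q(S) = S
q(h)*T(90) = 21*67 = 1407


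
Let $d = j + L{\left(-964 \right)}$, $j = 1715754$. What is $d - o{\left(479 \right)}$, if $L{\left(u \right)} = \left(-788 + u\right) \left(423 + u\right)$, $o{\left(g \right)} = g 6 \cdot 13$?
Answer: $2626224$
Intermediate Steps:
$o{\left(g \right)} = 78 g$ ($o{\left(g \right)} = 6 g 13 = 78 g$)
$d = 2663586$ ($d = 1715754 - \left(-18536 - 929296\right) = 1715754 + \left(-333324 + 929296 + 351860\right) = 1715754 + 947832 = 2663586$)
$d - o{\left(479 \right)} = 2663586 - 78 \cdot 479 = 2663586 - 37362 = 2626224$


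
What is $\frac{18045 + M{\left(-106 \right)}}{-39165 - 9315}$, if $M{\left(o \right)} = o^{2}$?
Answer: $- \frac{29281}{48480} \approx -0.60398$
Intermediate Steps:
$\frac{18045 + M{\left(-106 \right)}}{-39165 - 9315} = \frac{18045 + \left(-106\right)^{2}}{-39165 - 9315} = \frac{18045 + 11236}{-48480} = 29281 \left(- \frac{1}{48480}\right) = - \frac{29281}{48480}$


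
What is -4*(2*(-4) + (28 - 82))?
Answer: 248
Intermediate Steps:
-4*(2*(-4) + (28 - 82)) = -4*(-8 - 54) = -4*(-62) = 248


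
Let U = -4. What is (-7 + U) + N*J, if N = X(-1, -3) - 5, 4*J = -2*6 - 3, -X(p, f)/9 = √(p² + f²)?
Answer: 31/4 + 135*√10/4 ≈ 114.48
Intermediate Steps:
X(p, f) = -9*√(f² + p²) (X(p, f) = -9*√(p² + f²) = -9*√(f² + p²))
J = -15/4 (J = (-2*6 - 3)/4 = (-12 - 3)/4 = (¼)*(-15) = -15/4 ≈ -3.7500)
N = -5 - 9*√10 (N = -9*√((-3)² + (-1)²) - 5 = -9*√(9 + 1) - 5 = -9*√10 - 5 = -5 - 9*√10 ≈ -33.461)
(-7 + U) + N*J = (-7 - 4) + (-5 - 9*√10)*(-15/4) = -11 + (75/4 + 135*√10/4) = 31/4 + 135*√10/4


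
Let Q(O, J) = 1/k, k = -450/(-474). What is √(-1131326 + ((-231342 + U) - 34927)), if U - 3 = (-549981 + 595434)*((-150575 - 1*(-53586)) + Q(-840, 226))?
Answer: 2*I*√27561192074/5 ≈ 66406.0*I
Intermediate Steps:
k = 75/79 (k = -450*(-1/474) = 75/79 ≈ 0.94937)
Q(O, J) = 79/75 (Q(O, J) = 1/(75/79) = 79/75)
U = -110209828421/25 (U = 3 + (-549981 + 595434)*((-150575 - 1*(-53586)) + 79/75) = 3 + 45453*((-150575 + 53586) + 79/75) = 3 + 45453*(-96989 + 79/75) = 3 + 45453*(-7274096/75) = 3 - 110209828496/25 = -110209828421/25 ≈ -4.4084e+9)
√(-1131326 + ((-231342 + U) - 34927)) = √(-1131326 + ((-231342 - 110209828421/25) - 34927)) = √(-1131326 + (-110215611971/25 - 34927)) = √(-1131326 - 110216485146/25) = √(-110244768296/25) = 2*I*√27561192074/5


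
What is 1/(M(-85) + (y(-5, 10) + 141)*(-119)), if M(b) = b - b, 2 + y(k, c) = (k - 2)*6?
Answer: -1/11543 ≈ -8.6633e-5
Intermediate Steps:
y(k, c) = -14 + 6*k (y(k, c) = -2 + (k - 2)*6 = -2 + (-2 + k)*6 = -2 + (-12 + 6*k) = -14 + 6*k)
M(b) = 0
1/(M(-85) + (y(-5, 10) + 141)*(-119)) = 1/(0 + ((-14 + 6*(-5)) + 141)*(-119)) = 1/(0 + ((-14 - 30) + 141)*(-119)) = 1/(0 + (-44 + 141)*(-119)) = 1/(0 + 97*(-119)) = 1/(0 - 11543) = 1/(-11543) = -1/11543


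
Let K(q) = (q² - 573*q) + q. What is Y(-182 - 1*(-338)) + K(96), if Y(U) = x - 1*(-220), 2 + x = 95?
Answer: -45383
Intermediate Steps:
x = 93 (x = -2 + 95 = 93)
Y(U) = 313 (Y(U) = 93 - 1*(-220) = 93 + 220 = 313)
K(q) = q² - 572*q
Y(-182 - 1*(-338)) + K(96) = 313 + 96*(-572 + 96) = 313 + 96*(-476) = 313 - 45696 = -45383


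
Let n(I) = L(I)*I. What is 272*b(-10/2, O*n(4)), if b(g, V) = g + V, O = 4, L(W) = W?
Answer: 16048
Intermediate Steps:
n(I) = I² (n(I) = I*I = I²)
b(g, V) = V + g
272*b(-10/2, O*n(4)) = 272*(4*4² - 10/2) = 272*(4*16 - 10*½) = 272*(64 - 5) = 272*59 = 16048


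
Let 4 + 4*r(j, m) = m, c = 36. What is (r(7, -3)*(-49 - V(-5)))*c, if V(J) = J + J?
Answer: 2457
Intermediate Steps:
r(j, m) = -1 + m/4
V(J) = 2*J
(r(7, -3)*(-49 - V(-5)))*c = ((-1 + (¼)*(-3))*(-49 - 2*(-5)))*36 = ((-1 - ¾)*(-49 - 1*(-10)))*36 = -7*(-49 + 10)/4*36 = -7/4*(-39)*36 = (273/4)*36 = 2457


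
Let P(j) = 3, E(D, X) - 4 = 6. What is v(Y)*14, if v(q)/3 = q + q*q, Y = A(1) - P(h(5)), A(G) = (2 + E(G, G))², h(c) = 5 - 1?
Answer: 840924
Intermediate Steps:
E(D, X) = 10 (E(D, X) = 4 + 6 = 10)
h(c) = 4
A(G) = 144 (A(G) = (2 + 10)² = 12² = 144)
Y = 141 (Y = 144 - 1*3 = 144 - 3 = 141)
v(q) = 3*q + 3*q² (v(q) = 3*(q + q*q) = 3*(q + q²) = 3*q + 3*q²)
v(Y)*14 = (3*141*(1 + 141))*14 = (3*141*142)*14 = 60066*14 = 840924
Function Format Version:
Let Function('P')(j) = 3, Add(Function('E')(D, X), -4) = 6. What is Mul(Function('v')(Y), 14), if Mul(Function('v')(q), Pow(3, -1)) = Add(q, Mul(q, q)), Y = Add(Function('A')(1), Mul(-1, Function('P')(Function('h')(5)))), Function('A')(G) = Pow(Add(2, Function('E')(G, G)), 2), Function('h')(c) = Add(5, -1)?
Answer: 840924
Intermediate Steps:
Function('E')(D, X) = 10 (Function('E')(D, X) = Add(4, 6) = 10)
Function('h')(c) = 4
Function('A')(G) = 144 (Function('A')(G) = Pow(Add(2, 10), 2) = Pow(12, 2) = 144)
Y = 141 (Y = Add(144, Mul(-1, 3)) = Add(144, -3) = 141)
Function('v')(q) = Add(Mul(3, q), Mul(3, Pow(q, 2))) (Function('v')(q) = Mul(3, Add(q, Mul(q, q))) = Mul(3, Add(q, Pow(q, 2))) = Add(Mul(3, q), Mul(3, Pow(q, 2))))
Mul(Function('v')(Y), 14) = Mul(Mul(3, 141, Add(1, 141)), 14) = Mul(Mul(3, 141, 142), 14) = Mul(60066, 14) = 840924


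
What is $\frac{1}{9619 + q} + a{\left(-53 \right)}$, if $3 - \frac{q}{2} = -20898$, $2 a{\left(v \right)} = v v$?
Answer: $\frac{144441591}{102842} \approx 1404.5$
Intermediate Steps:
$a{\left(v \right)} = \frac{v^{2}}{2}$ ($a{\left(v \right)} = \frac{v v}{2} = \frac{v^{2}}{2}$)
$q = 41802$ ($q = 6 - -41796 = 6 + 41796 = 41802$)
$\frac{1}{9619 + q} + a{\left(-53 \right)} = \frac{1}{9619 + 41802} + \frac{\left(-53\right)^{2}}{2} = \frac{1}{51421} + \frac{1}{2} \cdot 2809 = \frac{1}{51421} + \frac{2809}{2} = \frac{144441591}{102842}$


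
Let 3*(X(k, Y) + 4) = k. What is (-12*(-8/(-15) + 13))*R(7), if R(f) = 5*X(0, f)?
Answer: 3248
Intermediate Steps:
X(k, Y) = -4 + k/3
R(f) = -20 (R(f) = 5*(-4 + (1/3)*0) = 5*(-4 + 0) = 5*(-4) = -20)
(-12*(-8/(-15) + 13))*R(7) = -12*(-8/(-15) + 13)*(-20) = -12*(-8*(-1/15) + 13)*(-20) = -12*(8/15 + 13)*(-20) = -12*203/15*(-20) = -812/5*(-20) = 3248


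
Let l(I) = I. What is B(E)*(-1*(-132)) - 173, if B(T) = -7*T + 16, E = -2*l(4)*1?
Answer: 9331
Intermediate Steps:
E = -8 (E = -2*4*1 = -8*1 = -8)
B(T) = 16 - 7*T
B(E)*(-1*(-132)) - 173 = (16 - 7*(-8))*(-1*(-132)) - 173 = (16 + 56)*132 - 173 = 72*132 - 173 = 9504 - 173 = 9331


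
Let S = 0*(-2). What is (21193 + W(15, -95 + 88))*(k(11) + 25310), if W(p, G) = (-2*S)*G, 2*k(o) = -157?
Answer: 1069462359/2 ≈ 5.3473e+8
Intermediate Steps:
S = 0
k(o) = -157/2 (k(o) = (1/2)*(-157) = -157/2)
W(p, G) = 0 (W(p, G) = (-2*0)*G = 0*G = 0)
(21193 + W(15, -95 + 88))*(k(11) + 25310) = (21193 + 0)*(-157/2 + 25310) = 21193*(50463/2) = 1069462359/2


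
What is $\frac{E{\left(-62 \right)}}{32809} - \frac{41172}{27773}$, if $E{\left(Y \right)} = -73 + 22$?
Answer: $- \frac{1352228571}{911204357} \approx -1.484$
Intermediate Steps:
$E{\left(Y \right)} = -51$
$\frac{E{\left(-62 \right)}}{32809} - \frac{41172}{27773} = - \frac{51}{32809} - \frac{41172}{27773} = - \frac{1352228571}{911204357}$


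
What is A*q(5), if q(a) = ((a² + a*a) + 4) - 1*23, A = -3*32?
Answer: -2976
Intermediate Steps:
A = -96
q(a) = -19 + 2*a² (q(a) = ((a² + a²) + 4) - 23 = (2*a² + 4) - 23 = (4 + 2*a²) - 23 = -19 + 2*a²)
A*q(5) = -96*(-19 + 2*5²) = -96*(-19 + 2*25) = -96*(-19 + 50) = -96*31 = -2976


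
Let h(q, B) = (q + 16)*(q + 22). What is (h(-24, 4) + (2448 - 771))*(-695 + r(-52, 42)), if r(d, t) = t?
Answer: -1105529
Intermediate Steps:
h(q, B) = (16 + q)*(22 + q)
(h(-24, 4) + (2448 - 771))*(-695 + r(-52, 42)) = ((352 + (-24)² + 38*(-24)) + (2448 - 771))*(-695 + 42) = ((352 + 576 - 912) + 1677)*(-653) = (16 + 1677)*(-653) = 1693*(-653) = -1105529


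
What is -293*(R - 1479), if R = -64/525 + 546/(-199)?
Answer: 45361647923/104475 ≈ 4.3419e+5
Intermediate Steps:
R = -299386/104475 (R = -64*1/525 + 546*(-1/199) = -64/525 - 546/199 = -299386/104475 ≈ -2.8656)
-293*(R - 1479) = -293*(-299386/104475 - 1479) = -293*(-154817911/104475) = 45361647923/104475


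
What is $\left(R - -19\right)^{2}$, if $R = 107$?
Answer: $15876$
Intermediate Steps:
$\left(R - -19\right)^{2} = \left(107 - -19\right)^{2} = \left(107 + 19\right)^{2} = 126^{2} = 15876$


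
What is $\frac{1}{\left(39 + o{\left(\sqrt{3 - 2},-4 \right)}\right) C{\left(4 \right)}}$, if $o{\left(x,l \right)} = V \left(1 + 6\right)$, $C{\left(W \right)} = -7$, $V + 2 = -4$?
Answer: $\frac{1}{21} \approx 0.047619$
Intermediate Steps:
$V = -6$ ($V = -2 - 4 = -6$)
$o{\left(x,l \right)} = -42$ ($o{\left(x,l \right)} = - 6 \left(1 + 6\right) = \left(-6\right) 7 = -42$)
$\frac{1}{\left(39 + o{\left(\sqrt{3 - 2},-4 \right)}\right) C{\left(4 \right)}} = \frac{1}{\left(39 - 42\right) \left(-7\right)} = \frac{1}{\left(-3\right) \left(-7\right)} = \frac{1}{21}$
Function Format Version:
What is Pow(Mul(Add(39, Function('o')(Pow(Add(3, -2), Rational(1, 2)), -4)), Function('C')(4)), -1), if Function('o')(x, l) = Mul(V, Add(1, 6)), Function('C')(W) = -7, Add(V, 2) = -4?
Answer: Rational(1, 21) ≈ 0.047619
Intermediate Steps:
V = -6 (V = Add(-2, -4) = -6)
Function('o')(x, l) = -42 (Function('o')(x, l) = Mul(-6, Add(1, 6)) = Mul(-6, 7) = -42)
Pow(Mul(Add(39, Function('o')(Pow(Add(3, -2), Rational(1, 2)), -4)), Function('C')(4)), -1) = Pow(Mul(Add(39, -42), -7), -1) = Pow(Mul(-3, -7), -1) = Pow(21, -1) = Rational(1, 21)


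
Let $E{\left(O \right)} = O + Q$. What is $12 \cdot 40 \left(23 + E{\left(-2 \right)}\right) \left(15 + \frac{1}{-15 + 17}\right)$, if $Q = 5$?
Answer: $193440$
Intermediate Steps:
$E{\left(O \right)} = 5 + O$ ($E{\left(O \right)} = O + 5 = 5 + O$)
$12 \cdot 40 \left(23 + E{\left(-2 \right)}\right) \left(15 + \frac{1}{-15 + 17}\right) = 12 \cdot 40 \left(23 + \left(5 - 2\right)\right) \left(15 + \frac{1}{-15 + 17}\right) = 480 \left(23 + 3\right) \left(15 + \frac{1}{2}\right) = 480 \cdot 26 \left(15 + \frac{1}{2}\right) = 480 \cdot 26 \cdot \frac{31}{2} = 480 \cdot 403 = 193440$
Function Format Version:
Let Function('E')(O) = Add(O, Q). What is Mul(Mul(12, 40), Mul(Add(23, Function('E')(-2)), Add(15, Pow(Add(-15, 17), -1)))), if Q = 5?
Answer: 193440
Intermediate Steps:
Function('E')(O) = Add(5, O) (Function('E')(O) = Add(O, 5) = Add(5, O))
Mul(Mul(12, 40), Mul(Add(23, Function('E')(-2)), Add(15, Pow(Add(-15, 17), -1)))) = Mul(Mul(12, 40), Mul(Add(23, Add(5, -2)), Add(15, Pow(Add(-15, 17), -1)))) = Mul(480, Mul(Add(23, 3), Add(15, Pow(2, -1)))) = Mul(480, Mul(26, Add(15, Rational(1, 2)))) = Mul(480, Mul(26, Rational(31, 2))) = Mul(480, 403) = 193440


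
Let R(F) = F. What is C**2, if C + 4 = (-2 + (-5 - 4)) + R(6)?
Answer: 81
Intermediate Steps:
C = -9 (C = -4 + ((-2 + (-5 - 4)) + 6) = -4 + ((-2 - 9) + 6) = -4 + (-11 + 6) = -4 - 5 = -9)
C**2 = (-9)**2 = 81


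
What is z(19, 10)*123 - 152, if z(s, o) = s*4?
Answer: 9196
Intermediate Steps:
z(s, o) = 4*s
z(19, 10)*123 - 152 = (4*19)*123 - 152 = 76*123 - 152 = 9348 - 152 = 9196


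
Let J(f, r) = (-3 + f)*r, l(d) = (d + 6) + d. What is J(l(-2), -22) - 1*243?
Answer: -221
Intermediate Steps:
l(d) = 6 + 2*d (l(d) = (6 + d) + d = 6 + 2*d)
J(f, r) = r*(-3 + f)
J(l(-2), -22) - 1*243 = -22*(-3 + (6 + 2*(-2))) - 1*243 = -22*(-3 + (6 - 4)) - 243 = -22*(-3 + 2) - 243 = -22*(-1) - 243 = 22 - 243 = -221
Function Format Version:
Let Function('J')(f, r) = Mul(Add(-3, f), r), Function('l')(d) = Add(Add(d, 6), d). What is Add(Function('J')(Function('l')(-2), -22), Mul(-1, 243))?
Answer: -221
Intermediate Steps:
Function('l')(d) = Add(6, Mul(2, d)) (Function('l')(d) = Add(Add(6, d), d) = Add(6, Mul(2, d)))
Function('J')(f, r) = Mul(r, Add(-3, f))
Add(Function('J')(Function('l')(-2), -22), Mul(-1, 243)) = Add(Mul(-22, Add(-3, Add(6, Mul(2, -2)))), Mul(-1, 243)) = Add(Mul(-22, Add(-3, Add(6, -4))), -243) = Add(Mul(-22, Add(-3, 2)), -243) = Add(Mul(-22, -1), -243) = Add(22, -243) = -221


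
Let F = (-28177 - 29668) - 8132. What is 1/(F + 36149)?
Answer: -1/29828 ≈ -3.3526e-5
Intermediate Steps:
F = -65977 (F = -57845 - 8132 = -65977)
1/(F + 36149) = 1/(-65977 + 36149) = 1/(-29828) = -1/29828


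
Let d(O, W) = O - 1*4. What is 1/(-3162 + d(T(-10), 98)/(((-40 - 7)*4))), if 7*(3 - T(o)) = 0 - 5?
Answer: -658/2080595 ≈ -0.00031626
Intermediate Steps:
T(o) = 26/7 (T(o) = 3 - (0 - 5)/7 = 3 - ⅐*(-5) = 3 + 5/7 = 26/7)
d(O, W) = -4 + O (d(O, W) = O - 4 = -4 + O)
1/(-3162 + d(T(-10), 98)/(((-40 - 7)*4))) = 1/(-3162 + (-4 + 26/7)/(((-40 - 7)*4))) = 1/(-3162 - 2/(7*((-47*4)))) = 1/(-3162 - 2/7/(-188)) = 1/(-3162 - 2/7*(-1/188)) = 1/(-3162 + 1/658) = 1/(-2080595/658) = -658/2080595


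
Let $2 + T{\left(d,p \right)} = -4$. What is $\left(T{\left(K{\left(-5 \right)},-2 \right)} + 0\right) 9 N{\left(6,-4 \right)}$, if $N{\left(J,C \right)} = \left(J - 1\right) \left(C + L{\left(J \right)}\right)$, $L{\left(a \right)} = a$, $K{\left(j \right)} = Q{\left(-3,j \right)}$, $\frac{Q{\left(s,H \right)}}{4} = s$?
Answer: $-540$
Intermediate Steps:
$Q{\left(s,H \right)} = 4 s$
$K{\left(j \right)} = -12$ ($K{\left(j \right)} = 4 \left(-3\right) = -12$)
$T{\left(d,p \right)} = -6$ ($T{\left(d,p \right)} = -2 - 4 = -6$)
$N{\left(J,C \right)} = \left(-1 + J\right) \left(C + J\right)$ ($N{\left(J,C \right)} = \left(J - 1\right) \left(C + J\right) = \left(-1 + J\right) \left(C + J\right)$)
$\left(T{\left(K{\left(-5 \right)},-2 \right)} + 0\right) 9 N{\left(6,-4 \right)} = \left(-6 + 0\right) 9 \left(6^{2} - -4 - 6 - 24\right) = \left(-6\right) 9 \left(36 + 4 - 6 - 24\right) = \left(-54\right) 10 = -540$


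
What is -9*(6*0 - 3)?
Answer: 27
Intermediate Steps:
-9*(6*0 - 3) = -9*(0 - 3) = -9*(-3) = 27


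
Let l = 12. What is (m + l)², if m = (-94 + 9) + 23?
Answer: 2500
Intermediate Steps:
m = -62 (m = -85 + 23 = -62)
(m + l)² = (-62 + 12)² = (-50)² = 2500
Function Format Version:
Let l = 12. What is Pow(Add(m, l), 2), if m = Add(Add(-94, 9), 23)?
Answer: 2500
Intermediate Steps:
m = -62 (m = Add(-85, 23) = -62)
Pow(Add(m, l), 2) = Pow(Add(-62, 12), 2) = Pow(-50, 2) = 2500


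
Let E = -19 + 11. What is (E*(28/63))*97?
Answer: -3104/9 ≈ -344.89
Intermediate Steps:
E = -8
(E*(28/63))*97 = -224/63*97 = -8*4/9*97 = -32/9*97 = -3104/9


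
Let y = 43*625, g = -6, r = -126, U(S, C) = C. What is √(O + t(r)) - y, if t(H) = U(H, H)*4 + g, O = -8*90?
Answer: -26875 + I*√1230 ≈ -26875.0 + 35.071*I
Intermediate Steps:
O = -720
t(H) = -6 + 4*H (t(H) = H*4 - 6 = 4*H - 6 = -6 + 4*H)
y = 26875
√(O + t(r)) - y = √(-720 + (-6 + 4*(-126))) - 1*26875 = √(-720 + (-6 - 504)) - 26875 = √(-720 - 510) - 26875 = √(-1230) - 26875 = I*√1230 - 26875 = -26875 + I*√1230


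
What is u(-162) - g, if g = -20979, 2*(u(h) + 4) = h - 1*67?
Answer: 41721/2 ≈ 20861.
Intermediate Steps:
u(h) = -75/2 + h/2 (u(h) = -4 + (h - 1*67)/2 = -4 + (h - 67)/2 = -4 + (-67 + h)/2 = -4 + (-67/2 + h/2) = -75/2 + h/2)
u(-162) - g = (-75/2 + (½)*(-162)) - 1*(-20979) = (-75/2 - 81) + 20979 = -237/2 + 20979 = 41721/2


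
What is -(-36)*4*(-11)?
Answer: -1584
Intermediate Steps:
-(-36)*4*(-11) = -9*(-16)*(-11) = 144*(-11) = -1584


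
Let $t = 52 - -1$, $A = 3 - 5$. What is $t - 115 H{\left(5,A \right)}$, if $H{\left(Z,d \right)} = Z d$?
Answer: $1203$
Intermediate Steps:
$A = -2$ ($A = 3 - 5 = -2$)
$t = 53$ ($t = 52 + 1 = 53$)
$t - 115 H{\left(5,A \right)} = 53 - 115 \cdot 5 \left(-2\right) = 53 - -1150 = 53 + 1150 = 1203$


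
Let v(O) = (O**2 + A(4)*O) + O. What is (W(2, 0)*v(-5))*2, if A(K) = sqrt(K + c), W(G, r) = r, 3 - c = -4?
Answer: 0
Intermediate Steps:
c = 7 (c = 3 - 1*(-4) = 3 + 4 = 7)
A(K) = sqrt(7 + K) (A(K) = sqrt(K + 7) = sqrt(7 + K))
v(O) = O + O**2 + O*sqrt(11) (v(O) = (O**2 + sqrt(7 + 4)*O) + O = (O**2 + sqrt(11)*O) + O = (O**2 + O*sqrt(11)) + O = O + O**2 + O*sqrt(11))
(W(2, 0)*v(-5))*2 = (0*(-5*(1 - 5 + sqrt(11))))*2 = (0*(-5*(-4 + sqrt(11))))*2 = (0*(20 - 5*sqrt(11)))*2 = 0*2 = 0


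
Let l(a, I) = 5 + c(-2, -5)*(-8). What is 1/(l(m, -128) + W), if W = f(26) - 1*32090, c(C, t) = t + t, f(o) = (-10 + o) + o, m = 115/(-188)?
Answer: -1/31963 ≈ -3.1286e-5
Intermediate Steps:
m = -115/188 (m = 115*(-1/188) = -115/188 ≈ -0.61170)
f(o) = -10 + 2*o
c(C, t) = 2*t
l(a, I) = 85 (l(a, I) = 5 + (2*(-5))*(-8) = 5 - 10*(-8) = 5 + 80 = 85)
W = -32048 (W = (-10 + 2*26) - 1*32090 = (-10 + 52) - 32090 = 42 - 32090 = -32048)
1/(l(m, -128) + W) = 1/(85 - 32048) = 1/(-31963) = -1/31963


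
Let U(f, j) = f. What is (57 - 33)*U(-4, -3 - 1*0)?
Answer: -96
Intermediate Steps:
(57 - 33)*U(-4, -3 - 1*0) = (57 - 33)*(-4) = 24*(-4) = -96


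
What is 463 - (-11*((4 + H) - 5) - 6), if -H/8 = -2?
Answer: 634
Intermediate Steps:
H = 16 (H = -8*(-2) = 16)
463 - (-11*((4 + H) - 5) - 6) = 463 - (-11*((4 + 16) - 5) - 6) = 463 - (-11*(20 - 5) - 6) = 463 - (-11*15 - 6) = 463 - (-165 - 6) = 463 - 1*(-171) = 463 + 171 = 634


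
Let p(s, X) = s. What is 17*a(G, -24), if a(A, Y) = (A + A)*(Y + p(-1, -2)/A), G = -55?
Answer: 44846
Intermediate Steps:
a(A, Y) = 2*A*(Y - 1/A) (a(A, Y) = (A + A)*(Y - 1/A) = (2*A)*(Y - 1/A) = 2*A*(Y - 1/A))
17*a(G, -24) = 17*(-2 + 2*(-55)*(-24)) = 17*(-2 + 2640) = 17*2638 = 44846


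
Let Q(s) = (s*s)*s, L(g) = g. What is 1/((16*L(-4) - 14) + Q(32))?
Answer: 1/32690 ≈ 3.0590e-5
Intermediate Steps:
Q(s) = s**3 (Q(s) = s**2*s = s**3)
1/((16*L(-4) - 14) + Q(32)) = 1/((16*(-4) - 14) + 32**3) = 1/((-64 - 14) + 32768) = 1/(-78 + 32768) = 1/32690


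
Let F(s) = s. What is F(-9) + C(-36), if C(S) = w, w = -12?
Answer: -21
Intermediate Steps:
C(S) = -12
F(-9) + C(-36) = -9 - 12 = -21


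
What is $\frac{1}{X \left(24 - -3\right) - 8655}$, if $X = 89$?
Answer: $- \frac{1}{6252} \approx -0.00015995$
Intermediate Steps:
$\frac{1}{X \left(24 - -3\right) - 8655} = \frac{1}{89 \left(24 - -3\right) - 8655} = \frac{1}{89 \left(24 + 3\right) - 8655} = \frac{1}{89 \cdot 27 - 8655} = \frac{1}{2403 - 8655} = \frac{1}{-6252} = - \frac{1}{6252}$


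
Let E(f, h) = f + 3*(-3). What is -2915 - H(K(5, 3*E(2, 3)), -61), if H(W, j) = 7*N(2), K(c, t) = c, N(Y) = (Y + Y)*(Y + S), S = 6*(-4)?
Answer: -2299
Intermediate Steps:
E(f, h) = -9 + f (E(f, h) = f - 9 = -9 + f)
S = -24
N(Y) = 2*Y*(-24 + Y) (N(Y) = (Y + Y)*(Y - 24) = (2*Y)*(-24 + Y) = 2*Y*(-24 + Y))
H(W, j) = -616 (H(W, j) = 7*(2*2*(-24 + 2)) = 7*(2*2*(-22)) = 7*(-88) = -616)
-2915 - H(K(5, 3*E(2, 3)), -61) = -2915 - 1*(-616) = -2915 + 616 = -2299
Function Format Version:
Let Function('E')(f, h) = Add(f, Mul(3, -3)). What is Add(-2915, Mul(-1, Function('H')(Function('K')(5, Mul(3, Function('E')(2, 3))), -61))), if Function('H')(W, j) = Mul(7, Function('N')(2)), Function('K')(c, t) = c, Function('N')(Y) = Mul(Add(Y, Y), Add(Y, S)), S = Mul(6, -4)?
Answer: -2299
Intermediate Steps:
Function('E')(f, h) = Add(-9, f) (Function('E')(f, h) = Add(f, -9) = Add(-9, f))
S = -24
Function('N')(Y) = Mul(2, Y, Add(-24, Y)) (Function('N')(Y) = Mul(Add(Y, Y), Add(Y, -24)) = Mul(Mul(2, Y), Add(-24, Y)) = Mul(2, Y, Add(-24, Y)))
Function('H')(W, j) = -616 (Function('H')(W, j) = Mul(7, Mul(2, 2, Add(-24, 2))) = Mul(7, Mul(2, 2, -22)) = Mul(7, -88) = -616)
Add(-2915, Mul(-1, Function('H')(Function('K')(5, Mul(3, Function('E')(2, 3))), -61))) = Add(-2915, Mul(-1, -616)) = Add(-2915, 616) = -2299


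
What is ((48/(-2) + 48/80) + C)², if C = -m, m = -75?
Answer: 66564/25 ≈ 2662.6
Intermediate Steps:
C = 75 (C = -1*(-75) = 75)
((48/(-2) + 48/80) + C)² = ((48/(-2) + 48/80) + 75)² = ((48*(-½) + 48*(1/80)) + 75)² = ((-24 + ⅗) + 75)² = (-117/5 + 75)² = (258/5)² = 66564/25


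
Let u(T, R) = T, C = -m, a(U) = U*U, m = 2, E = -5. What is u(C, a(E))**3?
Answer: -8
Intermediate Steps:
a(U) = U**2
C = -2 (C = -1*2 = -2)
u(C, a(E))**3 = (-2)**3 = -8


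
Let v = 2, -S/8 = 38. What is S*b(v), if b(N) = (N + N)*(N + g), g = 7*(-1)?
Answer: 6080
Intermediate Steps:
g = -7
S = -304 (S = -8*38 = -304)
b(N) = 2*N*(-7 + N) (b(N) = (N + N)*(N - 7) = (2*N)*(-7 + N) = 2*N*(-7 + N))
S*b(v) = -608*2*(-7 + 2) = -608*2*(-5) = -304*(-20) = 6080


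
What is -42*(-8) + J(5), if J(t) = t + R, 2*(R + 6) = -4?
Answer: 333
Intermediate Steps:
R = -8 (R = -6 + (½)*(-4) = -6 - 2 = -8)
J(t) = -8 + t (J(t) = t - 8 = -8 + t)
-42*(-8) + J(5) = -42*(-8) + (-8 + 5) = 336 - 3 = 333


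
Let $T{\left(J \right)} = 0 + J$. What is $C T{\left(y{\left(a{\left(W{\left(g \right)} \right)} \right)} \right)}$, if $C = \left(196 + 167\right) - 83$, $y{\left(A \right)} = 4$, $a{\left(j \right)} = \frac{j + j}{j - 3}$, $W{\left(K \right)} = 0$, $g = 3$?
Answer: $1120$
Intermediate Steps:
$a{\left(j \right)} = \frac{2 j}{-3 + j}$
$T{\left(J \right)} = J$
$C = 280$ ($C = 363 - 83 = 280$)
$C T{\left(y{\left(a{\left(W{\left(g \right)} \right)} \right)} \right)} = 280 \cdot 4 = 1120$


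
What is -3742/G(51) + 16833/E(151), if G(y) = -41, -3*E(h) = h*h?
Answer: 83250883/934841 ≈ 89.053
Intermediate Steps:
E(h) = -h²/3 (E(h) = -h*h/3 = -h²/3)
-3742/G(51) + 16833/E(151) = -3742/(-41) + 16833/((-⅓*151²)) = -3742*(-1/41) + 16833/((-⅓*22801)) = 3742/41 + 16833/(-22801/3) = 3742/41 + 16833*(-3/22801) = 3742/41 - 50499/22801 = 83250883/934841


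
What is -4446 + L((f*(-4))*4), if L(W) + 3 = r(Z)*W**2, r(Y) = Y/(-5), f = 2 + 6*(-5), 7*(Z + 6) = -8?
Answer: 282271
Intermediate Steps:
Z = -50/7 (Z = -6 + (1/7)*(-8) = -6 - 8/7 = -50/7 ≈ -7.1429)
f = -28 (f = 2 - 30 = -28)
r(Y) = -Y/5 (r(Y) = Y*(-1/5) = -Y/5)
L(W) = -3 + 10*W**2/7 (L(W) = -3 + (-1/5*(-50/7))*W**2 = -3 + 10*W**2/7)
-4446 + L((f*(-4))*4) = -4446 + (-3 + 10*(-28*(-4)*4)**2/7) = -4446 + (-3 + 10*(112*4)**2/7) = -4446 + (-3 + (10/7)*448**2) = -4446 + (-3 + (10/7)*200704) = -4446 + (-3 + 286720) = -4446 + 286717 = 282271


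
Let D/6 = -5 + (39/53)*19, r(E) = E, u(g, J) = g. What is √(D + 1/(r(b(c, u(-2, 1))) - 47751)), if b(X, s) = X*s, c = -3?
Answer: √38339565772055/843495 ≈ 7.3408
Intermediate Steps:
D = 2856/53 (D = 6*(-5 + (39/53)*19) = 6*(-5 + 741/53) = 6*(476/53) = 2856/53 ≈ 53.887)
√(D + 1/(r(b(c, u(-2, 1))) - 47751)) = √(2856/53 + 1/(-3*(-2) - 47751)) = √(2856/53 + 1/(6 - 47751)) = √(2856/53 + 1/(-47745)) = √(2856/53 - 1/47745) = √(136359667/2530485) = √38339565772055/843495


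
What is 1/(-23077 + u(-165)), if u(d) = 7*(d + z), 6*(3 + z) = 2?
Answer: -3/72752 ≈ -4.1236e-5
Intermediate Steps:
z = -8/3 (z = -3 + (⅙)*2 = -3 + ⅓ = -8/3 ≈ -2.6667)
u(d) = -56/3 + 7*d (u(d) = 7*(d - 8/3) = 7*(-8/3 + d) = -56/3 + 7*d)
1/(-23077 + u(-165)) = 1/(-23077 + (-56/3 + 7*(-165))) = 1/(-23077 + (-56/3 - 1155)) = 1/(-23077 - 3521/3) = 1/(-72752/3) = -3/72752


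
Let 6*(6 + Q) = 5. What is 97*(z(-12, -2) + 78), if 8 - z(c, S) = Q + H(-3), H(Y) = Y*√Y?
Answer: 53059/6 + 291*I*√3 ≈ 8843.2 + 504.03*I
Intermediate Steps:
Q = -31/6 (Q = -6 + (⅙)*5 = -6 + ⅚ = -31/6 ≈ -5.1667)
H(Y) = Y^(3/2)
z(c, S) = 79/6 + 3*I*√3 (z(c, S) = 8 - (-31/6 + (-3)^(3/2)) = 8 - (-31/6 - 3*I*√3) = 8 + (31/6 + 3*I*√3) = 79/6 + 3*I*√3)
97*(z(-12, -2) + 78) = 97*((79/6 + 3*I*√3) + 78) = 97*(547/6 + 3*I*√3) = 53059/6 + 291*I*√3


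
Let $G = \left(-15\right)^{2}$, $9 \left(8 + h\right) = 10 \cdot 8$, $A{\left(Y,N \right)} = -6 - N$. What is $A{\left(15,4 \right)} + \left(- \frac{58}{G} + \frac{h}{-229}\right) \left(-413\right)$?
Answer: $\frac{561424}{5725} \approx 98.065$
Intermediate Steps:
$h = \frac{8}{9}$ ($h = -8 + \frac{10 \cdot 8}{9} = -8 + \frac{1}{9} \cdot 80 = -8 + \frac{80}{9} = \frac{8}{9} \approx 0.88889$)
$G = 225$
$A{\left(15,4 \right)} + \left(- \frac{58}{G} + \frac{h}{-229}\right) \left(-413\right) = \left(-6 - 4\right) + \left(- \frac{58}{225} + \frac{8}{9 \left(-229\right)}\right) \left(-413\right) = \left(-6 - 4\right) + \left(\left(-58\right) \frac{1}{225} + \frac{8}{9} \left(- \frac{1}{229}\right)\right) \left(-413\right) = -10 + \left(- \frac{58}{225} - \frac{8}{2061}\right) \left(-413\right) = -10 - - \frac{618674}{5725} = -10 + \frac{618674}{5725} = \frac{561424}{5725}$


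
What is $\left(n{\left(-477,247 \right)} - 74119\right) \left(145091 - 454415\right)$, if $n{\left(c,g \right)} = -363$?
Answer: $23039070168$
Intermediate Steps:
$\left(n{\left(-477,247 \right)} - 74119\right) \left(145091 - 454415\right) = \left(-363 - 74119\right) \left(145091 - 454415\right) = \left(-74482\right) \left(-309324\right) = 23039070168$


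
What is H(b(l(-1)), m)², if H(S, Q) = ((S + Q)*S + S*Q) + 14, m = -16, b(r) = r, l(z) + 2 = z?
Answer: 14161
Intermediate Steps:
l(z) = -2 + z
H(S, Q) = 14 + Q*S + S*(Q + S) (H(S, Q) = ((Q + S)*S + Q*S) + 14 = (S*(Q + S) + Q*S) + 14 = (Q*S + S*(Q + S)) + 14 = 14 + Q*S + S*(Q + S))
H(b(l(-1)), m)² = (14 + (-2 - 1)² + 2*(-16)*(-2 - 1))² = (14 + (-3)² + 2*(-16)*(-3))² = (14 + 9 + 96)² = 119² = 14161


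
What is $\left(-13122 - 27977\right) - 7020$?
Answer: $-48119$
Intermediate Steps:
$\left(-13122 - 27977\right) - 7020 = -41099 - 7020 = -48119$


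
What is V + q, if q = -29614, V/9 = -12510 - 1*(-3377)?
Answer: -111811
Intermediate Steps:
V = -82197 (V = 9*(-12510 - 1*(-3377)) = 9*(-12510 + 3377) = 9*(-9133) = -82197)
V + q = -82197 - 29614 = -111811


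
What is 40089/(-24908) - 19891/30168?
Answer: -426212495/187856136 ≈ -2.2688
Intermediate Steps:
40089/(-24908) - 19891/30168 = 40089*(-1/24908) - 19891*1/30168 = -40089/24908 - 19891/30168 = -426212495/187856136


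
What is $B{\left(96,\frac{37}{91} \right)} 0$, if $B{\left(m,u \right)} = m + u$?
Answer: $0$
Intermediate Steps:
$B{\left(96,\frac{37}{91} \right)} 0 = \left(96 + \frac{37}{91}\right) 0 = \frac{8773}{91} \cdot 0 = 0$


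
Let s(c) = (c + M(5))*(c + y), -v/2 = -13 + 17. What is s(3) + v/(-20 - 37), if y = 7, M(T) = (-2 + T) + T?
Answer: 6278/57 ≈ 110.14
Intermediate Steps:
M(T) = -2 + 2*T
v = -8 (v = -2*(-13 + 17) = -2*4 = -8)
s(c) = (7 + c)*(8 + c) (s(c) = (c + (-2 + 2*5))*(c + 7) = (c + (-2 + 10))*(7 + c) = (c + 8)*(7 + c) = (8 + c)*(7 + c) = (7 + c)*(8 + c))
s(3) + v/(-20 - 37) = (56 + 3² + 15*3) - 8/(-20 - 37) = (56 + 9 + 45) - 8/(-57) = 110 - 1/57*(-8) = 110 + 8/57 = 6278/57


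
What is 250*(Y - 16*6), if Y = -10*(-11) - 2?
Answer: 3000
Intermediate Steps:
Y = 108 (Y = 110 - 2 = 108)
250*(Y - 16*6) = 250*(108 - 16*6) = 250*(108 - 96) = 250*12 = 3000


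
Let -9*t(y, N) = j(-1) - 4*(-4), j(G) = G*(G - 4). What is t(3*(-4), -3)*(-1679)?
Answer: 11753/3 ≈ 3917.7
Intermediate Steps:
j(G) = G*(-4 + G)
t(y, N) = -7/3 (t(y, N) = -(-(-4 - 1) - 4*(-4))/9 = -(-1*(-5) + 16)/9 = -(5 + 16)/9 = -⅑*21 = -7/3)
t(3*(-4), -3)*(-1679) = -7/3*(-1679) = 11753/3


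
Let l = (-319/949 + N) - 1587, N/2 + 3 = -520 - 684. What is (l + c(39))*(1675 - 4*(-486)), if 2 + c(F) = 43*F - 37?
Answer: -8116714914/949 ≈ -8.5529e+6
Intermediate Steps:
c(F) = -39 + 43*F (c(F) = -2 + (43*F - 37) = -2 + (-37 + 43*F) = -39 + 43*F)
N = -2414 (N = -6 + 2*(-520 - 684) = -6 + 2*(-1204) = -6 - 2408 = -2414)
l = -3797268/949 (l = (-319/949 - 2414) - 1587 = -2291205/949 - 1587 = -3797268/949 ≈ -4001.3)
(l + c(39))*(1675 - 4*(-486)) = (-3797268/949 + (-39 + 43*39))*(1675 - 4*(-486)) = (-3797268/949 + (-39 + 1677))*(1675 + 1944) = (-3797268/949 + 1638)*3619 = -2242806/949*3619 = -8116714914/949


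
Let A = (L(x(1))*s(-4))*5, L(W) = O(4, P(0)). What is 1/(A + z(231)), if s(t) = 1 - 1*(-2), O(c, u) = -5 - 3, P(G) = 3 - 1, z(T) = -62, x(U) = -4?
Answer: -1/182 ≈ -0.0054945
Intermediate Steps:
P(G) = 2
O(c, u) = -8
L(W) = -8
s(t) = 3 (s(t) = 1 + 2 = 3)
A = -120 (A = -8*3*5 = -24*5 = -120)
1/(A + z(231)) = 1/(-120 - 62) = 1/(-182) = -1/182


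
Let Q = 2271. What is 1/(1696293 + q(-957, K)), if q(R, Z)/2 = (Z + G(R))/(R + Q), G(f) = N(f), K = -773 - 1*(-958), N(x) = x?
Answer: 657/1114463729 ≈ 5.8952e-7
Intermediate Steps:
K = 185 (K = -773 + 958 = 185)
G(f) = f
q(R, Z) = 2*(R + Z)/(2271 + R) (q(R, Z) = 2*((Z + R)/(R + 2271)) = 2*((R + Z)/(2271 + R)) = 2*(R + Z)/(2271 + R))
1/(1696293 + q(-957, K)) = 1/(1696293 + 2*(-957 + 185)/(2271 - 957)) = 1/(1696293 + 2*(-772)/1314) = 1/(1696293 + 2*(1/1314)*(-772)) = 1/(1696293 - 772/657) = 1/(1114463729/657) = 657/1114463729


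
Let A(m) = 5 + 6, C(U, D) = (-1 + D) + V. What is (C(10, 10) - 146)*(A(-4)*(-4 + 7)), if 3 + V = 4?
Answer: -4488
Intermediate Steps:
V = 1 (V = -3 + 4 = 1)
C(U, D) = D (C(U, D) = (-1 + D) + 1 = D)
A(m) = 11
(C(10, 10) - 146)*(A(-4)*(-4 + 7)) = (10 - 146)*(11*(-4 + 7)) = -1496*3 = -136*33 = -4488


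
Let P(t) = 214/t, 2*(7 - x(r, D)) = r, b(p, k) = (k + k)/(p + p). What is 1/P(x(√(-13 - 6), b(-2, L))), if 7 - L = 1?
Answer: 7/214 - I*√19/428 ≈ 0.03271 - 0.010184*I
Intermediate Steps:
L = 6 (L = 7 - 1*1 = 7 - 1 = 6)
b(p, k) = k/p (b(p, k) = (2*k)/((2*p)) = (2*k)*(1/(2*p)) = k/p)
x(r, D) = 7 - r/2
1/P(x(√(-13 - 6), b(-2, L))) = 1/(214/(7 - √(-13 - 6)/2)) = 1/(214/(7 - I*√19/2)) = 7/214 - I*√19/428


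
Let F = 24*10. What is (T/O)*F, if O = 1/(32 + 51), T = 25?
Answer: 498000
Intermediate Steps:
O = 1/83 ≈ 0.012048
F = 240
(T/O)*F = (25/(1/83))*240 = (25*83)*240 = 2075*240 = 498000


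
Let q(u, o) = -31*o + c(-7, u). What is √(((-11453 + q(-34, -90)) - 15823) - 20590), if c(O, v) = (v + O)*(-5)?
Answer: I*√44871 ≈ 211.83*I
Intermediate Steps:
c(O, v) = -5*O - 5*v (c(O, v) = (O + v)*(-5) = -5*O - 5*v)
q(u, o) = 35 - 31*o - 5*u (q(u, o) = -31*o + (-5*(-7) - 5*u) = -31*o + (35 - 5*u) = 35 - 31*o - 5*u)
√(((-11453 + q(-34, -90)) - 15823) - 20590) = √(((-11453 + (35 - 31*(-90) - 5*(-34))) - 15823) - 20590) = √(((-11453 + (35 + 2790 + 170)) - 15823) - 20590) = √(((-11453 + 2995) - 15823) - 20590) = √((-8458 - 15823) - 20590) = √(-24281 - 20590) = √(-44871) = I*√44871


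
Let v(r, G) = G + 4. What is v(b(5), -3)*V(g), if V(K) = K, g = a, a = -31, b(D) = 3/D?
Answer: -31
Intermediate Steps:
v(r, G) = 4 + G
g = -31
v(b(5), -3)*V(g) = (4 - 3)*(-31) = 1*(-31) = -31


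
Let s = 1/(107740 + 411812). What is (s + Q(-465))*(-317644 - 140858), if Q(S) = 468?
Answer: -1689165391139/7872 ≈ -2.1458e+8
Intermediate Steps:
s = 1/519552 ≈ 1.9247e-6
(s + Q(-465))*(-317644 - 140858) = (1/519552 + 468)*(-317644 - 140858) = (243150337/519552)*(-458502) = -1689165391139/7872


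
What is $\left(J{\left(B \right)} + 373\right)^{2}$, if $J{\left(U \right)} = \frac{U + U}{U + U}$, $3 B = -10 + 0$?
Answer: $139876$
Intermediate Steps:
$B = - \frac{10}{3}$ ($B = \frac{-10 + 0}{3} = \frac{1}{3} \left(-10\right) = - \frac{10}{3} \approx -3.3333$)
$J{\left(U \right)} = 1$ ($J{\left(U \right)} = \frac{2 U}{2 U} = 2 U \frac{1}{2 U} = 1$)
$\left(J{\left(B \right)} + 373\right)^{2} = \left(1 + 373\right)^{2} = 374^{2} = 139876$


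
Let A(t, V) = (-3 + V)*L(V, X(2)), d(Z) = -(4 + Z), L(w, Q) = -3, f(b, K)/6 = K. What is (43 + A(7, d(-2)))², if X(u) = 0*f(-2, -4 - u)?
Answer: 3364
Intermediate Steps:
f(b, K) = 6*K
X(u) = 0 (X(u) = 0*(6*(-4 - u)) = 0*(-24 - 6*u) = 0)
d(Z) = -4 - Z
A(t, V) = 9 - 3*V (A(t, V) = (-3 + V)*(-3) = 9 - 3*V)
(43 + A(7, d(-2)))² = (43 + (9 - 3*(-4 - 1*(-2))))² = (43 + (9 - 3*(-4 + 2)))² = (43 + (9 - 3*(-2)))² = (43 + (9 + 6))² = (43 + 15)² = 58² = 3364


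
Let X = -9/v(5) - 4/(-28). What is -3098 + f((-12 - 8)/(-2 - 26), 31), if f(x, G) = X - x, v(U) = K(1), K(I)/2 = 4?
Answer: -173583/56 ≈ -3099.7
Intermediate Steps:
K(I) = 8 (K(I) = 2*4 = 8)
v(U) = 8
X = -55/56 (X = -9/8 - 4/(-28) = -9*⅛ - 4*(-1/28) = -9/8 + ⅐ = -55/56 ≈ -0.98214)
f(x, G) = -55/56 - x
-3098 + f((-12 - 8)/(-2 - 26), 31) = -3098 + (-55/56 - (-12 - 8)/(-2 - 26)) = -3098 + (-55/56 - (-20)/(-28)) = -3098 + (-55/56 - (-20)*(-1)/28) = -3098 + (-55/56 - 1*5/7) = -3098 + (-55/56 - 5/7) = -3098 - 95/56 = -173583/56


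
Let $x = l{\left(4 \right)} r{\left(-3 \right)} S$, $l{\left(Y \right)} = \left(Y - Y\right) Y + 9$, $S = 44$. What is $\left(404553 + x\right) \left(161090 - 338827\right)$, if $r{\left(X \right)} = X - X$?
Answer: $-71904036561$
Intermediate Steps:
$l{\left(Y \right)} = 9$ ($l{\left(Y \right)} = 0 Y + 9 = 0 + 9 = 9$)
$r{\left(X \right)} = 0$
$x = 0$ ($x = 9 \cdot 0 \cdot 44 = 0 \cdot 44 = 0$)
$\left(404553 + x\right) \left(161090 - 338827\right) = \left(404553 + 0\right) \left(161090 - 338827\right) = 404553 \left(-177737\right) = -71904036561$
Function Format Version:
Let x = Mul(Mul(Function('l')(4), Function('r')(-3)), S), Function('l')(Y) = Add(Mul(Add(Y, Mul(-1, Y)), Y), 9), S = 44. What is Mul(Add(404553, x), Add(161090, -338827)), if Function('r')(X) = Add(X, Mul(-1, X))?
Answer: -71904036561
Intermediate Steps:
Function('l')(Y) = 9 (Function('l')(Y) = Add(Mul(0, Y), 9) = Add(0, 9) = 9)
Function('r')(X) = 0
x = 0 (x = Mul(Mul(9, 0), 44) = Mul(0, 44) = 0)
Mul(Add(404553, x), Add(161090, -338827)) = Mul(Add(404553, 0), Add(161090, -338827)) = Mul(404553, -177737) = -71904036561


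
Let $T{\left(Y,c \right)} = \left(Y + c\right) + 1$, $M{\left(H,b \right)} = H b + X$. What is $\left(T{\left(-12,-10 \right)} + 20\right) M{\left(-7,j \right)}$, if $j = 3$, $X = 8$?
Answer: $13$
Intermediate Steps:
$M{\left(H,b \right)} = 8 + H b$ ($M{\left(H,b \right)} = H b + 8 = 8 + H b$)
$T{\left(Y,c \right)} = 1 + Y + c$
$\left(T{\left(-12,-10 \right)} + 20\right) M{\left(-7,j \right)} = \left(\left(1 - 12 - 10\right) + 20\right) \left(8 - 21\right) = \left(-21 + 20\right) \left(8 - 21\right) = \left(-1\right) \left(-13\right) = 13$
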